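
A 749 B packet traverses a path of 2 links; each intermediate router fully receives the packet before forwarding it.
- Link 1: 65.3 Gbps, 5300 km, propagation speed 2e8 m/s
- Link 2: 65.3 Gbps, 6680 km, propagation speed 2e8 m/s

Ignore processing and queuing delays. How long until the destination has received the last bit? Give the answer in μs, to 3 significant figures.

59900 μs

L = 749 × 8 = 5992 bits.
Transmission delay per hop = L/R = 5992/65300000000 = 0.0917611 μs; 2 hops → 0.183522 μs.
Propagation delays (d/s per hop): 26500, 33400 μs; sum = 59900 μs.
End-to-end = 59900 μs.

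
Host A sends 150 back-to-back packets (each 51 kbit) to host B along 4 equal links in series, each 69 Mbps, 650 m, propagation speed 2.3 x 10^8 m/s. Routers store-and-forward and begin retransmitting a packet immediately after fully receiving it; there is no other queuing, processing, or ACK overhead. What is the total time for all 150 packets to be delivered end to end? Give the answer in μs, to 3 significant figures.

113000 μs

Per-hop transmission t_tx = L/R = 51000/69000000 = 739.13 μs.
Per-hop propagation t_prop = 650/2.3e+08 = 2.82609 μs.
Pipeline fill: first packet needs 4·t_tx to clear all hops; remaining 149 packets each add one t_tx.
Total = (4+150-1)·t_tx + 4·t_prop = 153·739.13 + 4·2.82609 = 113000 μs.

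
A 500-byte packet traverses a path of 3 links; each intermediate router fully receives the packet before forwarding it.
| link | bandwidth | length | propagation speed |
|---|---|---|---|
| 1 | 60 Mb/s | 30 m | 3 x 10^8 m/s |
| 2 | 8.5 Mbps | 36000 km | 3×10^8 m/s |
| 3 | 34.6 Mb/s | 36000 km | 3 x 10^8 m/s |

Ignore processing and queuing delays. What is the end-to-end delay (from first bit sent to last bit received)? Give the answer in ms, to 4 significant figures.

240.7 ms

L = 500 × 8 = 4000 bits.
Transmission delays (L/R per hop): 0.0666667, 0.470588, 0.115607 ms; sum = 0.652862 ms.
Propagation delays (d/s per hop): 0.0001, 120, 120 ms; sum = 240 ms.
End-to-end = 240.7 ms.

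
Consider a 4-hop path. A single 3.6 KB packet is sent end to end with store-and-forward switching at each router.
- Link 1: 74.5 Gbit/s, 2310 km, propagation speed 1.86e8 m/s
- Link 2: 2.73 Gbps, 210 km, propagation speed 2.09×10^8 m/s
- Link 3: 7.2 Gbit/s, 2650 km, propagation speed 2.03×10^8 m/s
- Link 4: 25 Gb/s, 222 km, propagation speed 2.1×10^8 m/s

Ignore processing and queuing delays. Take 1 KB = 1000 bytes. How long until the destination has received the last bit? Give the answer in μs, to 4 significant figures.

27550 μs

L = 28800 bits.
Transmission delays (L/R per hop): 0.386577, 10.5495, 4, 1.152 μs; sum = 16.088 μs.
Propagation delays (d/s per hop): 12419.4, 1004.78, 13054.2, 1057.14 μs; sum = 27535.5 μs.
End-to-end = 27550 μs.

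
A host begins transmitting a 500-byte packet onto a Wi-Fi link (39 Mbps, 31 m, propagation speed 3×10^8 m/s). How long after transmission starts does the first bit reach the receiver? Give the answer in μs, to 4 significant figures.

First bit experiences only propagation delay: d/s = 31/300000000 = 0.1033 μs.

0.1033 μs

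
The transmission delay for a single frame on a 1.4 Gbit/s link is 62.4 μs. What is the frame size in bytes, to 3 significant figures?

L = R × t_tx = 1400000000 b/s × 6.24e-05 s = 87360 bits.
In bytes: 87360 / 8 = 10900 bytes.

10900 bytes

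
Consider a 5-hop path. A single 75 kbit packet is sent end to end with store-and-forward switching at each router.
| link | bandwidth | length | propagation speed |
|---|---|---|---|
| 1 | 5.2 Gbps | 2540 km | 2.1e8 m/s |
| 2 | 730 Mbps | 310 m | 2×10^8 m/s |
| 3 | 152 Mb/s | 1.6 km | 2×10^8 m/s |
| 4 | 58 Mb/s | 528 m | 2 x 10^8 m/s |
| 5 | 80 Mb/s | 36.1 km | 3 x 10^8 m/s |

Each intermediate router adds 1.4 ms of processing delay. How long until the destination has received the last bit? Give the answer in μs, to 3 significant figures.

20700 μs

L = 75000 bits.
Transmission delays (L/R per hop): 14.4231, 102.74, 493.421, 1293.1, 937.5 μs; sum = 2841.19 μs.
Propagation delays (d/s per hop): 12095.2, 1.55, 8, 2.64, 120.333 μs; sum = 12227.8 μs.
Processing at 4 router(s): 4 × 1.4 ms = 5600 μs.
End-to-end = 20700 μs.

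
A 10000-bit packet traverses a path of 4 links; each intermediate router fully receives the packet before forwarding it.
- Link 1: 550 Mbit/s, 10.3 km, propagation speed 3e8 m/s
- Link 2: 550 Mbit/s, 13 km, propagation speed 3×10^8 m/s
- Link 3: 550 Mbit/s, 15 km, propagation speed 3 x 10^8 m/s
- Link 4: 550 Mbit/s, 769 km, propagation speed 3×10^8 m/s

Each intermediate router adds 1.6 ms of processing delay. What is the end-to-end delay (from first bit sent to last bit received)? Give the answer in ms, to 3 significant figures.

Transmission delay per hop = L/R = 10000/550000000 = 0.0181818 ms; 4 hops → 0.0727273 ms.
Propagation delays (d/s per hop): 0.0343333, 0.0433333, 0.05, 2.56333 ms; sum = 2.691 ms.
Processing at 3 router(s): 3 × 1.6 ms = 4.8 ms.
End-to-end = 7.56 ms.

7.56 ms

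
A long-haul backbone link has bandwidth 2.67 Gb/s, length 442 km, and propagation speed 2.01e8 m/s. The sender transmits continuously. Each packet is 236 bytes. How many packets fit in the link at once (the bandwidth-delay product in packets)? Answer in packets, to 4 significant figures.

Propagation delay = 442000 / 2.01e+08 = 0.002199 s.
BDP = R × t_prop = 2670000000 × 0.002199 = 5871340 bits.
In packets of 1888 bits: 3110 packets.

3110 packets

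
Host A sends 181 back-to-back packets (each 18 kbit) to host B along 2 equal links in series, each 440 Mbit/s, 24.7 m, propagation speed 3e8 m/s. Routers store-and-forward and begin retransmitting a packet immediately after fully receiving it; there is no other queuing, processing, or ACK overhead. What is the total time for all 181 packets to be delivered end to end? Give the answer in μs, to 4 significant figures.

7446 μs

Per-hop transmission t_tx = L/R = 18000/440000000 = 40.9091 μs.
Per-hop propagation t_prop = 24.7/300000000 = 0.0823333 μs.
Pipeline fill: first packet needs 2·t_tx to clear all hops; remaining 180 packets each add one t_tx.
Total = (2+181-1)·t_tx + 2·t_prop = 182·40.9091 + 2·0.0823333 = 7446 μs.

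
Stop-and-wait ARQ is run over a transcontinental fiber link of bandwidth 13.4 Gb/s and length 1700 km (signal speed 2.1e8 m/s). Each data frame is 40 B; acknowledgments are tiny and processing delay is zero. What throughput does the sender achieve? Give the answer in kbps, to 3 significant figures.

t_tx = L/R = 320/13400000000 = 2.38806e-08 s.
t_prop = 1700000/210000000 = 0.00809524 s; RTT = 0.0161905 s.
Cycle = t_tx + RTT = 0.0161905 s.
Throughput = L / cycle = 320 / 0.0161905 = 19.8 kbps.

19.8 kbps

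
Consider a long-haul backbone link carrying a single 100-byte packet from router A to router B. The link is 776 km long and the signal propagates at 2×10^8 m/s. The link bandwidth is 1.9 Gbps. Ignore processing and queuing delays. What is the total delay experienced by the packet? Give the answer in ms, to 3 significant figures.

L = 100 × 8 = 800 bits.
Transmission delay = L/R = 800 / 1900000000 = 0.000421053 ms.
Propagation delay = d/s = 776000 m / 200000000 m/s = 3.88 ms.
Total = 3.88 ms.

3.88 ms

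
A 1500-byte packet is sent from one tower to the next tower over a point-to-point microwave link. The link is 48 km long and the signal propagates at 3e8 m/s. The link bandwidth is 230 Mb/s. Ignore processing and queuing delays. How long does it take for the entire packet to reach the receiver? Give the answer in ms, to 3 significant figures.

0.212 ms

L = 1500 × 8 = 12000 bits.
Transmission delay = L/R = 12000 / 230000000 = 0.0521739 ms.
Propagation delay = d/s = 48000 m / 300000000 m/s = 0.16 ms.
Total = 0.212 ms.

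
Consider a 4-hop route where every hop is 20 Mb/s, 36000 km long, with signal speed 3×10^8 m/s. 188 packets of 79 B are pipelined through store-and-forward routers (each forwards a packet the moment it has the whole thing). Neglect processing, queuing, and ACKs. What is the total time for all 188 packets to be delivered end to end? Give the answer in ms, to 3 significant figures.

Per-hop transmission t_tx = L/R = 632/20000000 = 0.0316 ms.
Per-hop propagation t_prop = 36000000/300000000 = 120 ms.
Pipeline fill: first packet needs 4·t_tx to clear all hops; remaining 187 packets each add one t_tx.
Total = (4+188-1)·t_tx + 4·t_prop = 191·0.0316 + 4·120 = 486 ms.

486 ms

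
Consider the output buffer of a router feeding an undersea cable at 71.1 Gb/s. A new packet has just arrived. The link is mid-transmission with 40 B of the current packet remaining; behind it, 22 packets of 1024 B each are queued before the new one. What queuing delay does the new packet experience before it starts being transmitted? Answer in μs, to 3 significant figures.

2.54 μs

Each queued packet: L/R = 8192/71100000000 = 0.115218 μs.
22 queued → 2.5348 μs.
Plus remaining 320 bits of current packet: 0.0045007 μs.
Queuing delay = 2.54 μs.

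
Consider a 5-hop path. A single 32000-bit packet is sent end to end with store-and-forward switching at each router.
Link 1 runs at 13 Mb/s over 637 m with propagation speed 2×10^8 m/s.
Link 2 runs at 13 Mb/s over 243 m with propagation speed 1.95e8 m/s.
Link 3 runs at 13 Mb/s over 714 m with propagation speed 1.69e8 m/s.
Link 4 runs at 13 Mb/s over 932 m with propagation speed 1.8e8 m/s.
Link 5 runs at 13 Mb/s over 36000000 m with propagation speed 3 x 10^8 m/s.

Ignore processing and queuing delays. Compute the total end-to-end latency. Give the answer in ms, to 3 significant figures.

132 ms

Transmission delay per hop = L/R = 32000/13000000 = 2.46154 ms; 5 hops → 12.3077 ms.
Propagation delays (d/s per hop): 0.003185, 0.00124615, 0.00422485, 0.00517778, 120 ms; sum = 120.014 ms.
End-to-end = 132 ms.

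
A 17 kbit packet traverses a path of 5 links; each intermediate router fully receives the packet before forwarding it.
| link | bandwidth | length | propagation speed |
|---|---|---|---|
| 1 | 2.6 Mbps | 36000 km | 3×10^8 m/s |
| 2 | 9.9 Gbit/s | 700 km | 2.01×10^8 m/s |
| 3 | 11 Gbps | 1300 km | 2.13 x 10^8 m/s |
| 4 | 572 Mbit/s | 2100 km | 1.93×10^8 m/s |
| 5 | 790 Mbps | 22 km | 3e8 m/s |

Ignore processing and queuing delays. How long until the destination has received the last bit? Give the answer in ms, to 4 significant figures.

L = 17000 bits.
Transmission delays (L/R per hop): 6.53846, 0.00171717, 0.00154545, 0.0297203, 0.021519 ms; sum = 6.59296 ms.
Propagation delays (d/s per hop): 120, 3.48259, 6.10329, 10.8808, 0.0733333 ms; sum = 140.54 ms.
End-to-end = 147.1 ms.

147.1 ms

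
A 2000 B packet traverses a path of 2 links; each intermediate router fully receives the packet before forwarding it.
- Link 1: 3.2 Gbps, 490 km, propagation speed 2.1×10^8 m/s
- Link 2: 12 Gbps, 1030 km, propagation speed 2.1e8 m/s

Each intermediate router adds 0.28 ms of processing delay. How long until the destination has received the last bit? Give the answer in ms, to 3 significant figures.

7.52 ms

L = 2000 × 8 = 16000 bits.
Transmission delays (L/R per hop): 0.005, 0.00133333 ms; sum = 0.00633333 ms.
Propagation delays (d/s per hop): 2.33333, 4.90476 ms; sum = 7.2381 ms.
Processing at 1 router(s): 1 × 0.28 ms = 0.28 ms.
End-to-end = 7.52 ms.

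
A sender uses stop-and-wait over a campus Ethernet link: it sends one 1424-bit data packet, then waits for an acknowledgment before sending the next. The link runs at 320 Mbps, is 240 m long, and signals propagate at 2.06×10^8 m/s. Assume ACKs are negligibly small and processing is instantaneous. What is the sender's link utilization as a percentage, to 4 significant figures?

t_tx = L/R = 1424/320000000 = 4.45e-06 s.
t_prop = 240/206000000 = 1.16505e-06 s; RTT = 2.3301e-06 s.
Cycle = t_tx + RTT = 6.7801e-06 s.
Utilization = t_tx / cycle = 4.45e-06/6.7801e-06 = 65.63 %.

65.63 %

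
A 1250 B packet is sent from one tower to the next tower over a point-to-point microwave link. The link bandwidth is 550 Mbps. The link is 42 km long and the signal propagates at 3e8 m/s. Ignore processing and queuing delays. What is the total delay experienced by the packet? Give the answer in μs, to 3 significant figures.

158 μs

L = 1250 × 8 = 10000 bits.
Transmission delay = L/R = 10000 / 550000000 = 18.1818 μs.
Propagation delay = d/s = 42000 m / 300000000 m/s = 140 μs.
Total = 158 μs.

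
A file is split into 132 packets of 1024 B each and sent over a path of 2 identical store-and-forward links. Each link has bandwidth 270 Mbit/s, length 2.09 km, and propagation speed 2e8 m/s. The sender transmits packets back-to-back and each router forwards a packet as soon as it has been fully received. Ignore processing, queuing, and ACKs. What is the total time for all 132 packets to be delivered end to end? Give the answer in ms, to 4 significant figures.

4.056 ms

Per-hop transmission t_tx = L/R = 8192/270000000 = 0.0303407 ms.
Per-hop propagation t_prop = 2090/200000000 = 0.01045 ms.
Pipeline fill: first packet needs 2·t_tx to clear all hops; remaining 131 packets each add one t_tx.
Total = (2+132-1)·t_tx + 2·t_prop = 133·0.0303407 + 2·0.01045 = 4.056 ms.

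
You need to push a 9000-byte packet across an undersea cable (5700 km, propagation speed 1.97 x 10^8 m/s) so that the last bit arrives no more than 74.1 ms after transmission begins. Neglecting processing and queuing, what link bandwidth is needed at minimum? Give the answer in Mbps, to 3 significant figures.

1.59 Mbps

L = 72000 bits.
Propagation delay = 5700000 / 197000000 = 28.934 ms.
Transmission budget = 74.1 − 28.934 = 45.166 ms.
R ≥ L / t_tx = 72000 bits / 0.045166 s = 1.59 Mbps.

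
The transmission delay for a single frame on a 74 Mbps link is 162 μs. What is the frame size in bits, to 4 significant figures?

L = R × t_tx = 74000000 b/s × 0.000162 s = 11988 bits.

11990 bits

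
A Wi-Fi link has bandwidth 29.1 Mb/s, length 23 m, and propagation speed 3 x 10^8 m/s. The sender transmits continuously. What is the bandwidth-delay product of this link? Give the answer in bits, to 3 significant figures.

2.23 bits

Propagation delay = 23 / 300000000 = 7.66667e-08 s.
BDP = R × t_prop = 29100000 × 7.66667e-08 = 2.231 bits.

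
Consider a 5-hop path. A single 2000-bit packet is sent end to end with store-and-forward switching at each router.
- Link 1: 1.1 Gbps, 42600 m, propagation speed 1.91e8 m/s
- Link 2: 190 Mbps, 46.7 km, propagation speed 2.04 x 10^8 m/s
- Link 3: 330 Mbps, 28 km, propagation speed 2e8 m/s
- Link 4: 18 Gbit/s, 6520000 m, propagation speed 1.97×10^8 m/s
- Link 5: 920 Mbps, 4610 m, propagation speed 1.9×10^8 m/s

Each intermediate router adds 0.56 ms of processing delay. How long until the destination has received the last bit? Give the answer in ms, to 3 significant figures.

Transmission delays (L/R per hop): 0.00181818, 0.0105263, 0.00606061, 0.000111111, 0.00217391 ms; sum = 0.0206901 ms.
Propagation delays (d/s per hop): 0.223037, 0.228922, 0.14, 33.0964, 0.0242632 ms; sum = 33.7127 ms.
Processing at 4 router(s): 4 × 0.56 ms = 2.24 ms.
End-to-end = 36.0 ms.

36.0 ms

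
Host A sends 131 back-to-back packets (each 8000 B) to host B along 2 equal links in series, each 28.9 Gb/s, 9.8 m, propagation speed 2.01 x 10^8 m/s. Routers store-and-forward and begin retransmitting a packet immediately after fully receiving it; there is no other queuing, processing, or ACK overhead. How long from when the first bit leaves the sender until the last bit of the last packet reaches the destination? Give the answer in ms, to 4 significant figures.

0.2924 ms

Per-hop transmission t_tx = L/R = 64000/28900000000 = 0.00221453 ms.
Per-hop propagation t_prop = 9.8/2.01e+08 = 4.87562e-05 ms.
Pipeline fill: first packet needs 2·t_tx to clear all hops; remaining 130 packets each add one t_tx.
Total = (2+131-1)·t_tx + 2·t_prop = 132·0.00221453 + 2·4.87562e-05 = 0.2924 ms.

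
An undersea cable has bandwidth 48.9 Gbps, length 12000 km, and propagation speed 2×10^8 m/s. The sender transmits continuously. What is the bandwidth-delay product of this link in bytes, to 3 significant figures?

Propagation delay = 12000000 / 200000000 = 0.06 s.
BDP = R × t_prop = 48900000000 × 0.06 = 2934000000 bits.
In bytes: 2934000000/8 = 367000000 bytes.

367000000 bytes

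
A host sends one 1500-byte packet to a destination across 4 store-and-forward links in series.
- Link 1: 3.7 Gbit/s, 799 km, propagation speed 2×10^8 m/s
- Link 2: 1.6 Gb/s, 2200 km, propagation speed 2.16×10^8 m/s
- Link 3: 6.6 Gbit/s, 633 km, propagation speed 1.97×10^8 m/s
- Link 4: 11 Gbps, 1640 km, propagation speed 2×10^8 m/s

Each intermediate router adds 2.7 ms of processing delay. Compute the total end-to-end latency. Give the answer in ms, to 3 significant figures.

33.7 ms

L = 1500 × 8 = 12000 bits.
Transmission delays (L/R per hop): 0.00324324, 0.0075, 0.00181818, 0.00109091 ms; sum = 0.0136523 ms.
Propagation delays (d/s per hop): 3.995, 10.1852, 3.2132, 8.2 ms; sum = 25.5934 ms.
Processing at 3 router(s): 3 × 2.7 ms = 8.1 ms.
End-to-end = 33.7 ms.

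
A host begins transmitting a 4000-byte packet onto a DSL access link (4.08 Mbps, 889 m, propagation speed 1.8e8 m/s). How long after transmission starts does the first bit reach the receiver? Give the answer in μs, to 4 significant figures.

First bit experiences only propagation delay: d/s = 889/180000000 = 4.939 μs.

4.939 μs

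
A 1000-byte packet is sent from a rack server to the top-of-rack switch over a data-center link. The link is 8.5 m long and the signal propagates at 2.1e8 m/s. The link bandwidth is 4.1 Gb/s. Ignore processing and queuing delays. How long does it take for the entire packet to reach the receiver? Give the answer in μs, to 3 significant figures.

1.99 μs

L = 1000 × 8 = 8000 bits.
Transmission delay = L/R = 8000 / 4.1e+09 = 1.95122 μs.
Propagation delay = d/s = 8.5 m / 210000000 m/s = 0.0404762 μs.
Total = 1.99 μs.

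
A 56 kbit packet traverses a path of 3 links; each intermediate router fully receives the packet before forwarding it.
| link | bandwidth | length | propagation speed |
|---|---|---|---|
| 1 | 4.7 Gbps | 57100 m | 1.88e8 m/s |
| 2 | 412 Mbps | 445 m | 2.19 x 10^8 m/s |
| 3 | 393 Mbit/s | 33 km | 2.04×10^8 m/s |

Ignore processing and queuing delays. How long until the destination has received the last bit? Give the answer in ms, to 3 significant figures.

L = 56000 bits.
Transmission delays (L/R per hop): 0.0119149, 0.135922, 0.142494 ms; sum = 0.290331 ms.
Propagation delays (d/s per hop): 0.303723, 0.00203196, 0.161765 ms; sum = 0.46752 ms.
End-to-end = 0.758 ms.

0.758 ms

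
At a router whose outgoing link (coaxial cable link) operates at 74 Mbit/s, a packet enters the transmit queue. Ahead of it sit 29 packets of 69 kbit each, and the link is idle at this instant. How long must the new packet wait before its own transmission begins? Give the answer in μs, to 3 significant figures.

27000 μs

Each queued packet: L/R = 69000/74000000 = 932.432 μs.
29 queued → 27040.5 μs.
Queuing delay = 27000 μs.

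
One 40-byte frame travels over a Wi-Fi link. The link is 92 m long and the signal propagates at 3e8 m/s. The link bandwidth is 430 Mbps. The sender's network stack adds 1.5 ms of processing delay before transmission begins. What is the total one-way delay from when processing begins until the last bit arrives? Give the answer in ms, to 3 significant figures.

1.50 ms

L = 40 × 8 = 320 bits.
Transmission delay = L/R = 320 / 430000000 = 0.000744186 ms.
Propagation delay = d/s = 92 m / 300000000 m/s = 0.000306667 ms.
Plus processing delay 1.5 ms = 1.5 ms.
Total = 1.50 ms.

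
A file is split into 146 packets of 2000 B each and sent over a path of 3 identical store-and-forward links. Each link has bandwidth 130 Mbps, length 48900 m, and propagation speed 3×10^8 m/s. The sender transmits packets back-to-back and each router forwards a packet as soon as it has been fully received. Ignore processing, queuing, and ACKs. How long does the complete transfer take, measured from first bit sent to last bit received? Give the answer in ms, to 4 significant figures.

Per-hop transmission t_tx = L/R = 16000/130000000 = 0.123077 ms.
Per-hop propagation t_prop = 48900/300000000 = 0.163 ms.
Pipeline fill: first packet needs 3·t_tx to clear all hops; remaining 145 packets each add one t_tx.
Total = (3+146-1)·t_tx + 3·t_prop = 148·0.123077 + 3·0.163 = 18.70 ms.

18.70 ms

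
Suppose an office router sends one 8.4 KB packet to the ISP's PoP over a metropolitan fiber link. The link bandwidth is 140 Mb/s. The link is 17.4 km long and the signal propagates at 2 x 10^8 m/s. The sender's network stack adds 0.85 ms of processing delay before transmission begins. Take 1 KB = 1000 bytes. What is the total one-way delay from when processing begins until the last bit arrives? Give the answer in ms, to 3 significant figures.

L = 67200 bits.
Transmission delay = L/R = 67200 / 140000000 = 0.48 ms.
Propagation delay = d/s = 17400 m / 200000000 m/s = 0.087 ms.
Plus processing delay 0.85 ms = 0.85 ms.
Total = 1.42 ms.

1.42 ms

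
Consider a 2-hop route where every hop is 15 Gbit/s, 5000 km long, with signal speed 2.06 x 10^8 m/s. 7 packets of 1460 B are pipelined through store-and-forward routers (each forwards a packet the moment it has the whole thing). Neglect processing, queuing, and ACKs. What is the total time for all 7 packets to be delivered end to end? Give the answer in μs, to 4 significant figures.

48550 μs

Per-hop transmission t_tx = L/R = 11680/15000000000 = 0.778667 μs.
Per-hop propagation t_prop = 5000000/206000000 = 24271.8 μs.
Pipeline fill: first packet needs 2·t_tx to clear all hops; remaining 6 packets each add one t_tx.
Total = (2+7-1)·t_tx + 2·t_prop = 8·0.778667 + 2·24271.8 = 48550 μs.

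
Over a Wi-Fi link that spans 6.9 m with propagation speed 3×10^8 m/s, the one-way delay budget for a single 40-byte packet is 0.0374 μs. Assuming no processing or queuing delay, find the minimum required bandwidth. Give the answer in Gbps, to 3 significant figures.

L = 320 bits.
Propagation delay = 6.9 / 300000000 = 0.023 μs.
Transmission budget = 0.0374 − 0.023 = 0.0144 μs.
R ≥ L / t_tx = 320 bits / 1.44e-08 s = 22.2 Gbps.

22.2 Gbps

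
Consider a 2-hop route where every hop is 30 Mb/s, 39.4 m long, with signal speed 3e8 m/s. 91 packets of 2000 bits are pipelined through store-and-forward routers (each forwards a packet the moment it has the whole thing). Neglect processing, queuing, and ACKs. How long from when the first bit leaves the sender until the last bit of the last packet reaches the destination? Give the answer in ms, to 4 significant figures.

6.134 ms

Per-hop transmission t_tx = L/R = 2000/30000000 = 0.0666667 ms.
Per-hop propagation t_prop = 39.4/300000000 = 0.000131333 ms.
Pipeline fill: first packet needs 2·t_tx to clear all hops; remaining 90 packets each add one t_tx.
Total = (2+91-1)·t_tx + 2·t_prop = 92·0.0666667 + 2·0.000131333 = 6.134 ms.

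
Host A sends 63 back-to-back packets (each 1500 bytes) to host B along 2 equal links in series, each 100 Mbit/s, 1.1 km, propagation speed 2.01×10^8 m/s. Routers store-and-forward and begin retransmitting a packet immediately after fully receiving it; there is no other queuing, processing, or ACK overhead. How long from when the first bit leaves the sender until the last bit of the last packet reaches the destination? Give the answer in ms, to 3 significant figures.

Per-hop transmission t_tx = L/R = 12000/100000000 = 0.12 ms.
Per-hop propagation t_prop = 1100/2.01e+08 = 0.00547264 ms.
Pipeline fill: first packet needs 2·t_tx to clear all hops; remaining 62 packets each add one t_tx.
Total = (2+63-1)·t_tx + 2·t_prop = 64·0.12 + 2·0.00547264 = 7.69 ms.

7.69 ms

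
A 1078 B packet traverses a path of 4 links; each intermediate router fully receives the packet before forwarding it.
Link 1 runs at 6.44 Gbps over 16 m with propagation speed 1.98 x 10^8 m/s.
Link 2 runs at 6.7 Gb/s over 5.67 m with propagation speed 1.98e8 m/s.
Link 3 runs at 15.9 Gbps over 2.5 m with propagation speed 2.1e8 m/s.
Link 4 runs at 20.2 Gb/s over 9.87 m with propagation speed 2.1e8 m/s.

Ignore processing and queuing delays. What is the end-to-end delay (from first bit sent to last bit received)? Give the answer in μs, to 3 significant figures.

3.76 μs

L = 1078 × 8 = 8624 bits.
Transmission delays (L/R per hop): 1.33913, 1.28716, 0.54239, 0.426931 μs; sum = 3.59562 μs.
Propagation delays (d/s per hop): 0.0808081, 0.0286364, 0.0119048, 0.047 μs; sum = 0.168349 μs.
End-to-end = 3.76 μs.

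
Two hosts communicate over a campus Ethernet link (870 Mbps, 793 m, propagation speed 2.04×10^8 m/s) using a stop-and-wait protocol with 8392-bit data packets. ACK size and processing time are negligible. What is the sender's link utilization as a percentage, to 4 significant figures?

55.37 %

t_tx = L/R = 8392/870000000 = 9.64598e-06 s.
t_prop = 793/204000000 = 3.88725e-06 s; RTT = 7.77451e-06 s.
Cycle = t_tx + RTT = 1.74205e-05 s.
Utilization = t_tx / cycle = 9.64598e-06/1.74205e-05 = 55.37 %.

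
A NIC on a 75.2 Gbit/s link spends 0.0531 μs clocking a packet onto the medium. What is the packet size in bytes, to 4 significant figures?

L = R × t_tx = 75200000000 b/s × 5.31e-08 s = 3993.12 bits.
In bytes: 3993.12 / 8 = 499.1 bytes.

499.1 bytes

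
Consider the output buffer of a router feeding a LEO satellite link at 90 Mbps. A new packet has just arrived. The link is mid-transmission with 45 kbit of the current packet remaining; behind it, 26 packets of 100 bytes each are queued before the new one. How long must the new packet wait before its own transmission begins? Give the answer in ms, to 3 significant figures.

Each queued packet: L/R = 800/90000000 = 0.00888889 ms.
26 queued → 0.231111 ms.
Plus remaining 45000 bits of current packet: 0.5 ms.
Queuing delay = 0.731 ms.

0.731 ms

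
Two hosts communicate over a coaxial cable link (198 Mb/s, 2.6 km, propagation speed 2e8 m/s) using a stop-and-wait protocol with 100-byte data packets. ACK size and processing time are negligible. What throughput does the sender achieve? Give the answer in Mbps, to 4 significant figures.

t_tx = L/R = 800/198000000 = 4.0404e-06 s.
t_prop = 2600/200000000 = 1.3e-05 s; RTT = 2.6e-05 s.
Cycle = t_tx + RTT = 3.00404e-05 s.
Throughput = L / cycle = 800 / 3.00404e-05 = 26.63 Mbps.

26.63 Mbps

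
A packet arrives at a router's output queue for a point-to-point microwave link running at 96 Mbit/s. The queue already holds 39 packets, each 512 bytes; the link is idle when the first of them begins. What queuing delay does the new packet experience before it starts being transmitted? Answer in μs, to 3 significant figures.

1660 μs

Each queued packet: L/R = 4096/96000000 = 42.6667 μs.
39 queued → 1664 μs.
Queuing delay = 1660 μs.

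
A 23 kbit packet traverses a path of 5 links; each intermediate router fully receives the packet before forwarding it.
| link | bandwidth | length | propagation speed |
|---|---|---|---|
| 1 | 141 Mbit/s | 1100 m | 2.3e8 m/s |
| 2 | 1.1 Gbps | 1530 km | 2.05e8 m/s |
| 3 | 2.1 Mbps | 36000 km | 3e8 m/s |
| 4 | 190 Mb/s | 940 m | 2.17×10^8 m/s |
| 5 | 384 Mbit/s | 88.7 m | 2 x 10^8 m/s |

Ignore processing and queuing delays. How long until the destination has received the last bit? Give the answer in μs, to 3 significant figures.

L = 23000 bits.
Transmission delays (L/R per hop): 163.121, 20.9091, 10952.4, 121.053, 59.8958 μs; sum = 11317.4 μs.
Propagation delays (d/s per hop): 4.78261, 7463.41, 120000, 4.3318, 0.4435 μs; sum = 127473 μs.
End-to-end = 139000 μs.

139000 μs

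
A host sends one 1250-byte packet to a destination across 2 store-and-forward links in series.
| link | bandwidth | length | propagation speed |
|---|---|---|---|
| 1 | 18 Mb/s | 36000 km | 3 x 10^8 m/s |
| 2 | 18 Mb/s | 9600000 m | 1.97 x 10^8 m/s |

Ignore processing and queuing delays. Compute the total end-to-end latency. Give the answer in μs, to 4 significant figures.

L = 1250 × 8 = 10000 bits.
Transmission delay per hop = L/R = 10000/18000000 = 555.556 μs; 2 hops → 1111.11 μs.
Propagation delays (d/s per hop): 120000, 48731 μs; sum = 168731 μs.
End-to-end = 169800 μs.

169800 μs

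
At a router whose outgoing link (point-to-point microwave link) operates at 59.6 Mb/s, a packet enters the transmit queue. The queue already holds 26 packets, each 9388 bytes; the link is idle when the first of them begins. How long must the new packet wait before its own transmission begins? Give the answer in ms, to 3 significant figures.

Each queued packet: L/R = 75104/59600000 = 1.26013 ms.
26 queued → 32.7635 ms.
Queuing delay = 32.8 ms.

32.8 ms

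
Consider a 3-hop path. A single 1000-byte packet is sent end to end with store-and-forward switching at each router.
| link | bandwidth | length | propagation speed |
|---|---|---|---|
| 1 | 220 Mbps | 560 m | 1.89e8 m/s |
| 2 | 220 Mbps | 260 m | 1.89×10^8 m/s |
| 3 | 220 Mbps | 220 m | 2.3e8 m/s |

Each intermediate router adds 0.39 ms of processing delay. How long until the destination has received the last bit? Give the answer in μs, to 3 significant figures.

894 μs

L = 1000 × 8 = 8000 bits.
Transmission delay per hop = L/R = 8000/220000000 = 36.3636 μs; 3 hops → 109.091 μs.
Propagation delays (d/s per hop): 2.96296, 1.37566, 0.956522 μs; sum = 5.29515 μs.
Processing at 2 router(s): 2 × 0.39 ms = 780 μs.
End-to-end = 894 μs.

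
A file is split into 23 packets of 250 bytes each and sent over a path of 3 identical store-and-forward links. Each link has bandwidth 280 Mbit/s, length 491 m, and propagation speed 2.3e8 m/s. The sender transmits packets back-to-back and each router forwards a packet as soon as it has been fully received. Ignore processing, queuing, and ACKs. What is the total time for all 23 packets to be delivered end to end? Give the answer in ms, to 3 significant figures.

0.185 ms

Per-hop transmission t_tx = L/R = 2000/280000000 = 0.00714286 ms.
Per-hop propagation t_prop = 491/2.3e+08 = 0.00213478 ms.
Pipeline fill: first packet needs 3·t_tx to clear all hops; remaining 22 packets each add one t_tx.
Total = (3+23-1)·t_tx + 3·t_prop = 25·0.00714286 + 3·0.00213478 = 0.185 ms.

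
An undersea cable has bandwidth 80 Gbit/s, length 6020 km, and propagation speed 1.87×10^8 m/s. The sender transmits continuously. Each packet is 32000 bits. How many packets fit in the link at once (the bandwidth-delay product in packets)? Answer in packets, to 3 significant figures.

80500 packets

Propagation delay = 6020000 / 187000000 = 0.0321925 s.
BDP = R × t_prop = 80000000000 × 0.0321925 = 2575400000 bits.
In packets of 32000 bits: 80500 packets.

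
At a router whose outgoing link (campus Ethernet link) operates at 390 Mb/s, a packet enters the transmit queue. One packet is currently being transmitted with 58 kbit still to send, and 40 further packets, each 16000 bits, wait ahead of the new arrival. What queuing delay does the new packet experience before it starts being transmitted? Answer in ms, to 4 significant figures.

1.790 ms

Each queued packet: L/R = 16000/390000000 = 0.0410256 ms.
40 queued → 1.64103 ms.
Plus remaining 58000 bits of current packet: 0.148718 ms.
Queuing delay = 1.790 ms.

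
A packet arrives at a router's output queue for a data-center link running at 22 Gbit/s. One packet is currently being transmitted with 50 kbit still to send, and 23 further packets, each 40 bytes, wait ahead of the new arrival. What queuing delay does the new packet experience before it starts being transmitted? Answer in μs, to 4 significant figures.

Each queued packet: L/R = 320/22000000000 = 0.0145455 μs.
23 queued → 0.334545 μs.
Plus remaining 50000 bits of current packet: 2.27273 μs.
Queuing delay = 2.607 μs.

2.607 μs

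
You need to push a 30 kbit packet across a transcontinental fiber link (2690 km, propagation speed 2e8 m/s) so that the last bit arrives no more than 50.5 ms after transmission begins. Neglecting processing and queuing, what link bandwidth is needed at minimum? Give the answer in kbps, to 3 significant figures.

810 kbps

Propagation delay = 2690000 / 200000000 = 13.45 ms.
Transmission budget = 50.5 − 13.45 = 37.05 ms.
R ≥ L / t_tx = 30000 bits / 0.03705 s = 810 kbps.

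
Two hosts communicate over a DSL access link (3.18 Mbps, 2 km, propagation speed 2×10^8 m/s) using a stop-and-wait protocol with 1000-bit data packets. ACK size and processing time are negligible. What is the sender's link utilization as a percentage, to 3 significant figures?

t_tx = L/R = 1000/3180000 = 0.000314465 s.
t_prop = 2000/200000000 = 1e-05 s; RTT = 2e-05 s.
Cycle = t_tx + RTT = 0.000334465 s.
Utilization = t_tx / cycle = 0.000314465/0.000334465 = 94.0 %.

94.0 %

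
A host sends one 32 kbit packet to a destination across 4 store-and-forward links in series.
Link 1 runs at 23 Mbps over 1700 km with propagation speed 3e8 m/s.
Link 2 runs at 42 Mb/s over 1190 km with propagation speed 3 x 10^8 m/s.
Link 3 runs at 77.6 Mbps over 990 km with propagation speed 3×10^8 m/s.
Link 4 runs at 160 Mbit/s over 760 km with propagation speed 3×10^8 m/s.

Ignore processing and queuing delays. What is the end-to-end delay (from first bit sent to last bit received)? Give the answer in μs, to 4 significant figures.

L = 32000 bits.
Transmission delays (L/R per hop): 1391.3, 761.905, 412.371, 200 μs; sum = 2765.58 μs.
Propagation delays (d/s per hop): 5666.67, 3966.67, 3300, 2533.33 μs; sum = 15466.7 μs.
End-to-end = 18230 μs.

18230 μs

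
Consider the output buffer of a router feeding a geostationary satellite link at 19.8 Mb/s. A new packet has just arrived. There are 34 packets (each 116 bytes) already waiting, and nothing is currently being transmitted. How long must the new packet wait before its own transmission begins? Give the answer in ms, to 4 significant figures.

1.594 ms

Each queued packet: L/R = 928/19800000 = 0.0468687 ms.
34 queued → 1.59354 ms.
Queuing delay = 1.594 ms.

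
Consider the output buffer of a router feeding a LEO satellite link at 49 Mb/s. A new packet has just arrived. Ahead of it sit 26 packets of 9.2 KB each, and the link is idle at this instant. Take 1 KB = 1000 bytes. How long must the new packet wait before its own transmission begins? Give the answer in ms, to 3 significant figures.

Each queued packet: L/R = 73600/49000000 = 1.50204 ms.
26 queued → 39.0531 ms.
Queuing delay = 39.1 ms.

39.1 ms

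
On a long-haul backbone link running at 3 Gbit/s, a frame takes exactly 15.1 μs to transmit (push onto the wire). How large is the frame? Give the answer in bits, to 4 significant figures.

L = R × t_tx = 3000000000 b/s × 1.51e-05 s = 45300 bits.

45300 bits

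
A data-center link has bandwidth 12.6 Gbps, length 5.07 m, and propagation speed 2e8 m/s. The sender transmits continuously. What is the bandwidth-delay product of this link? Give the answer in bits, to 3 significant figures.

Propagation delay = 5.07 / 200000000 = 2.535e-08 s.
BDP = R × t_prop = 12600000000 × 2.535e-08 = 319.41 bits.

319 bits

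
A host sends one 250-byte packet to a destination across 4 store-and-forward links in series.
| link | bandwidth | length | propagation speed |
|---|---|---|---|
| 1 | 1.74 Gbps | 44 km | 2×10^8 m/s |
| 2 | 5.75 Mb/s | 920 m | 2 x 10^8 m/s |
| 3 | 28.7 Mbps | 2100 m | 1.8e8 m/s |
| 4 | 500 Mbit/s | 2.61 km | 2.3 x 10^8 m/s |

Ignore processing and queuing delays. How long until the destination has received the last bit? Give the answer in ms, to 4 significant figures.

0.6703 ms

L = 250 × 8 = 2000 bits.
Transmission delays (L/R per hop): 0.00114943, 0.347826, 0.0696864, 0.004 ms; sum = 0.422662 ms.
Propagation delays (d/s per hop): 0.22, 0.0046, 0.0116667, 0.0113478 ms; sum = 0.247614 ms.
End-to-end = 0.6703 ms.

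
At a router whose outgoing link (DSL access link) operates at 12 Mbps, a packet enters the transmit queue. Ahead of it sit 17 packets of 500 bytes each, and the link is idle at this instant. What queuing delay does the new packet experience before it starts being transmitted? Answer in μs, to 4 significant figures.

5667 μs

Each queued packet: L/R = 4000/12000000 = 333.333 μs.
17 queued → 5666.67 μs.
Queuing delay = 5667 μs.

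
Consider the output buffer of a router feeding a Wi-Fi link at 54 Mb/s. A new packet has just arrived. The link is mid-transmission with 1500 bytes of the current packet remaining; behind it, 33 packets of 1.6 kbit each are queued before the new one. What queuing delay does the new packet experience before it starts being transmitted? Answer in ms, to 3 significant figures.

Each queued packet: L/R = 1600/54000000 = 0.0296296 ms.
33 queued → 0.977778 ms.
Plus remaining 12000 bits of current packet: 0.222222 ms.
Queuing delay = 1.20 ms.

1.20 ms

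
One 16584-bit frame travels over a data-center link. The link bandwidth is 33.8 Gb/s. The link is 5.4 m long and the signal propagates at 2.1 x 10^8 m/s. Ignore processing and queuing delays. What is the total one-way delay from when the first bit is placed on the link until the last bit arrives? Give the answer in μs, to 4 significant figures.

0.5164 μs

Transmission delay = L/R = 16584 / 3.38e+10 = 0.490651 μs.
Propagation delay = d/s = 5.4 m / 210000000 m/s = 0.0257143 μs.
Total = 0.5164 μs.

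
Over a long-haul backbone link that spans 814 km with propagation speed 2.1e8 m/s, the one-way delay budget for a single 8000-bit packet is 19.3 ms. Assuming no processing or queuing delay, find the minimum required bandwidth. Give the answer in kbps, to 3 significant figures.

Propagation delay = 814000 / 210000000 = 3.87619 ms.
Transmission budget = 19.3 − 3.87619 = 15.4238 ms.
R ≥ L / t_tx = 8000 bits / 0.0154238 s = 519 kbps.

519 kbps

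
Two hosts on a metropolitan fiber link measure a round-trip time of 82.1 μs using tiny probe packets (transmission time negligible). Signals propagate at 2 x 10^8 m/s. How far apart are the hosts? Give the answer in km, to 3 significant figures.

8.21 km

One-way propagation = RTT/2 = 41.05 μs.
d = s × t = 200000000 × 4.105e-05 = 8.21 km.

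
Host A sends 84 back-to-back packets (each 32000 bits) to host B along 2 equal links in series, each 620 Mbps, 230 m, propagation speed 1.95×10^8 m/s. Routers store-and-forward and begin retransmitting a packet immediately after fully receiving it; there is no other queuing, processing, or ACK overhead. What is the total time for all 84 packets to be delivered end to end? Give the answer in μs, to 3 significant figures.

Per-hop transmission t_tx = L/R = 32000/620000000 = 51.6129 μs.
Per-hop propagation t_prop = 230/195000000 = 1.17949 μs.
Pipeline fill: first packet needs 2·t_tx to clear all hops; remaining 83 packets each add one t_tx.
Total = (2+84-1)·t_tx + 2·t_prop = 85·51.6129 + 2·1.17949 = 4390 μs.

4390 μs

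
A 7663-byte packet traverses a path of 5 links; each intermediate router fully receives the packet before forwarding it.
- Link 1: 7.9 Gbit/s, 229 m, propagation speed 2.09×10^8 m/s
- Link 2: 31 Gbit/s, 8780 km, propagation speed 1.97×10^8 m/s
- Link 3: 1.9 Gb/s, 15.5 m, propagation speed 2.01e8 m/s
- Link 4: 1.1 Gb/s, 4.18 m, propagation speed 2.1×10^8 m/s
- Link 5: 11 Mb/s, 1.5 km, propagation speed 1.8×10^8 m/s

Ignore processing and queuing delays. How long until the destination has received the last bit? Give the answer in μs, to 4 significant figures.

50250 μs

L = 7663 × 8 = 61304 bits.
Transmission delays (L/R per hop): 7.76, 1.97755, 32.2653, 55.7309, 5573.09 μs; sum = 5670.82 μs.
Propagation delays (d/s per hop): 1.09569, 44568.5, 0.0771144, 0.0199048, 8.33333 μs; sum = 44578.1 μs.
End-to-end = 50250 μs.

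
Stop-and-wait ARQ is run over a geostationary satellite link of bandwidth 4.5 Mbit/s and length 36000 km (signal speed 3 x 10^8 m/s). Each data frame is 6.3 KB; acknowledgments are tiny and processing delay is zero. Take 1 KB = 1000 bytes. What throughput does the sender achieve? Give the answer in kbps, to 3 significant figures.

t_tx = L/R = 50400/4500000 = 0.0112 s.
t_prop = 36000000/300000000 = 0.12 s; RTT = 0.24 s.
Cycle = t_tx + RTT = 0.2512 s.
Throughput = L / cycle = 50400 / 0.2512 = 201 kbps.

201 kbps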